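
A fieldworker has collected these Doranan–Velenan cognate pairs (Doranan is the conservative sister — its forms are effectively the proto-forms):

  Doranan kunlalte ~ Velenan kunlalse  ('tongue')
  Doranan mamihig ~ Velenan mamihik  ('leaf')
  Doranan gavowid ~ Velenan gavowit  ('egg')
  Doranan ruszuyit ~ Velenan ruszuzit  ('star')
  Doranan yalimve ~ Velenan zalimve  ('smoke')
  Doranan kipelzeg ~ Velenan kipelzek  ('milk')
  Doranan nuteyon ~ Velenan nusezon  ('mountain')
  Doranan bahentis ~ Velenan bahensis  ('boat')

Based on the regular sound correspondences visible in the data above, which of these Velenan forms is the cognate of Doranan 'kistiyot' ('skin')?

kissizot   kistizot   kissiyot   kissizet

kissizot

bahentis ~ bahensis — Doranan t corresponds to Velenan s after a consonant, before a front vowel.
nuteyon ~ nusezon — Doranan y corresponds to Velenan z between vowels (before a back vowel).
Applying these to Doranan 'kistiyot':
  kistiyot → kissiyot   (t→s after a consonant, before a front vowel)
  kissiyot → kissizot   (y→z between vowels (before a back vowel))
So the Velenan cognate is 'kissizot'.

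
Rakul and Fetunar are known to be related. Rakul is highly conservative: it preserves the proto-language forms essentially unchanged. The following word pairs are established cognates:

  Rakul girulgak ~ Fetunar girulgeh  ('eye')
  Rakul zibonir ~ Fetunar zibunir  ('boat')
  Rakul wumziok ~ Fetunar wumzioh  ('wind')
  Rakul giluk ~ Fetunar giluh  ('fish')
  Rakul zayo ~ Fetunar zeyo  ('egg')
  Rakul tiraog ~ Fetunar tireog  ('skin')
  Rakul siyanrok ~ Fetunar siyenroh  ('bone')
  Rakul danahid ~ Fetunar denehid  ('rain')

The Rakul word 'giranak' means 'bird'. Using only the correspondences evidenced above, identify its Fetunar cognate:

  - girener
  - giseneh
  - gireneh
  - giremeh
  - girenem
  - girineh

siyanrok ~ siyenroh, danahid ~ denehid — Rakul a corresponds to Fetunar e after a consonant, before a nasal.
girulgak ~ girulgeh, zayo ~ zeyo — Rakul a corresponds to Fetunar e after a consonant, before a consonant other than r, m, n, p, b, f, v.
girulgak ~ girulgeh, wumziok ~ wumzioh — Rakul k corresponds to Fetunar h word-finally.
Applying these to Rakul 'giranak':
  giranak → girenak   (a→e after a consonant, before a nasal)
  girenak → girenek   (a→e after a consonant, before a consonant other than r, m, n, p, b, f, v)
  girenek → gireneh   (k→h word-finally)
So the Fetunar cognate is 'gireneh'.

gireneh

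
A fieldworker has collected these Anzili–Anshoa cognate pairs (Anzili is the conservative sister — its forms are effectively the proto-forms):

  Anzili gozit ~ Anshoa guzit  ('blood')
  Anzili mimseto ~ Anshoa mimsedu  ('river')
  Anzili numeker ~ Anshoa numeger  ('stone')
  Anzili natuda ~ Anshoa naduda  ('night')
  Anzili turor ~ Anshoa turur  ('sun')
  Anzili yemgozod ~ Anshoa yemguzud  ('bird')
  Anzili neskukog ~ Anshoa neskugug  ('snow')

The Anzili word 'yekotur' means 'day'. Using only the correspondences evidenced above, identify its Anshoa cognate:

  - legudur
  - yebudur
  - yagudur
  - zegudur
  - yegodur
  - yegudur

yegudur

neskukog ~ neskugug — Anzili k corresponds to Anshoa g between vowels (before a back vowel).
gozit ~ guzit, yemgozod ~ yemguzud — Anzili o corresponds to Anshoa u after a consonant, before a consonant other than r, m, n, p, b, f, v.
natuda ~ naduda — Anzili t corresponds to Anshoa d between vowels (before a back vowel).
Applying these to Anzili 'yekotur':
  yekotur → yegotur   (k→g between vowels (before a back vowel))
  yegotur → yegutur   (o→u after a consonant, before a consonant other than r, m, n, p, b, f, v)
  yegutur → yegudur   (t→d between vowels (before a back vowel))
So the Anshoa cognate is 'yegudur'.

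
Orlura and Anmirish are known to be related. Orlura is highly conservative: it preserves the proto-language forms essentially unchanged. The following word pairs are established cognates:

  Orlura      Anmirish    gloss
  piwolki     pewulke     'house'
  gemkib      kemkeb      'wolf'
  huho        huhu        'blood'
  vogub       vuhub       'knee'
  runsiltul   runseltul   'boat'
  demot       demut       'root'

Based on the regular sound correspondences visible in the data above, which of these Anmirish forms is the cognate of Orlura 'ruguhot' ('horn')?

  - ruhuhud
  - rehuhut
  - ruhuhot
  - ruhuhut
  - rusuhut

ruhuhut

vogub ~ vuhub — Orlura g corresponds to Anmirish h between vowels (before a back vowel).
piwolki ~ pewulke, vogub ~ vuhub — Orlura o corresponds to Anmirish u after a consonant, before a consonant other than r, m, n, p, b, f, v.
Applying these to Orlura 'ruguhot':
  ruguhot → ruhuhot   (g→h between vowels (before a back vowel))
  ruhuhot → ruhuhut   (o→u after a consonant, before a consonant other than r, m, n, p, b, f, v)
So the Anmirish cognate is 'ruhuhut'.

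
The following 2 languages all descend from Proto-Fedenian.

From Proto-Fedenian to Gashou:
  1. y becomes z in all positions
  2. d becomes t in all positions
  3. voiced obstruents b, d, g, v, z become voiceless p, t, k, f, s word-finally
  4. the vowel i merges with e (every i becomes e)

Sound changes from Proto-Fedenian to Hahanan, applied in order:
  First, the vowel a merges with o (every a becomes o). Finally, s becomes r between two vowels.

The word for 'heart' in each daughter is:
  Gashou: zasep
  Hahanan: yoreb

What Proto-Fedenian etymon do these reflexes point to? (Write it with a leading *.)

*yaseb

Position 1: Gashou has z, Hahanan has y. Hahanan preserves y here (none of its changes turn any other segment into y), so the proto-segment is *y.
Position 5: Gashou has p, Hahanan has b. Hahanan preserves b here (none of its changes turn any other segment into b), so the proto-segment is *b.
Position 3: Gashou has s, Hahanan has r. Taking the neighbouring segments as reconstructed: Gashou s can only go back to *s; Hahanan r could go back to *s or *r — the one source consistent with every daughter is *s.
This points to *yaseb. Verify forward in each daughter:
Gashou: start from *yaseb.
  rule 1 (unconditioned shift): yaseb → zaseb
  rule 2: no change — zaseb
  rule 3 (final devoicing): zaseb → zasep
  rule 4: no change — zasep
  ⇒ Gashou zasep
Hahanan: start from *yaseb.
  rule 1 (vowel merger): yaseb → yoseb
  rule 2 (rhotacism): yoseb → yoreb
  ⇒ Hahanan yoreb
*yaseb is the unique common source.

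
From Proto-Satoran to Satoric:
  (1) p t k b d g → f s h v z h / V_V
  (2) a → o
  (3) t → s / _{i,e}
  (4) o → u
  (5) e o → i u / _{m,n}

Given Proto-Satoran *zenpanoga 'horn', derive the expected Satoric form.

Satoric: *zenpanoga
  zenpanoga → zenpanoha   [intervocalic lenition]
  zenpanoha → zenponoho   [vowel merger]
  zenponoho (rule 3 does not apply)
  zenponoho → zenpunuhu   [vowel merger]
  zenpunuhu → zinpunuhu   [pre-nasal raising]
  giving Satoric zinpunuhu.

zinpunuhu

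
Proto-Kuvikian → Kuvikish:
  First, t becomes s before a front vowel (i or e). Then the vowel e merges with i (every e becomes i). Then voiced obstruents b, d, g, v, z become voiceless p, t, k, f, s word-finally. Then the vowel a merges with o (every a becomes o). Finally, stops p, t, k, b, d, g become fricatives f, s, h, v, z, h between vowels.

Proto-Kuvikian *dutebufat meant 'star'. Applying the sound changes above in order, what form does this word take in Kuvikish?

Kuvikish: start from *dutebufat.
  rule 1 (palatalisation): dutebufat → dusebufat
  rule 2 (vowel merger): dusebufat → dusibufat
  rule 3: no change — dusibufat
  rule 4 (vowel merger): dusibufat → dusibufot
  rule 5 (intervocalic lenition): dusibufot → dusivufot
  ⇒ Kuvikish dusivufot

dusivufot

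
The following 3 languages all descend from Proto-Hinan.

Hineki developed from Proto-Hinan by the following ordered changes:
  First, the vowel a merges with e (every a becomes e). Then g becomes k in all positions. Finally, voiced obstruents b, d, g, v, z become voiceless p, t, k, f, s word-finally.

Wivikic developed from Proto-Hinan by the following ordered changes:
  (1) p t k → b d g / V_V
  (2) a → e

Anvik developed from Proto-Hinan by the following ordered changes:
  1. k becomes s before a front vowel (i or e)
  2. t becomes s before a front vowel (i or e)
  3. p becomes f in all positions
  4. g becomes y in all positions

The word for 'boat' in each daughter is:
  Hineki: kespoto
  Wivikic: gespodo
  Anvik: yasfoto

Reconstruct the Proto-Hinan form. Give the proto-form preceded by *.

Position 6: Hineki has t, Wivikic has d, Anvik has t. Anvik preserves t here (none of its changes turn any other segment into t), so the proto-segment is *t.
Position 4: Hineki has p, Wivikic has p, Anvik has f. Wivikic preserves p here (none of its changes turn any other segment into p), so the proto-segment is *p.
Verify the candidate proto-form against each daughter:
Hineki: *gaspoto
  gaspoto → gespoto   [vowel merger]
  gespoto → kespoto   [unconditioned shift]
  kespoto (rule 3 does not apply)
  giving Hineki kespoto.
Wivikic: *gaspoto
  gaspoto → gaspodo   [intervocalic voicing]
  gaspodo → gespodo   [vowel merger]
  giving Wivikic gespodo.
Anvik: start from *gaspoto.
  rule 1: no change — gaspoto
  rule 2: no change — gaspoto
  rule 3 (unconditioned shift): gaspoto → gasfoto
  rule 4 (unconditioned shift): gasfoto → yasfoto
  ⇒ Anvik yasfoto
No other proto-form is consistent with every reflex, so the reconstruction is *gaspoto.

*gaspoto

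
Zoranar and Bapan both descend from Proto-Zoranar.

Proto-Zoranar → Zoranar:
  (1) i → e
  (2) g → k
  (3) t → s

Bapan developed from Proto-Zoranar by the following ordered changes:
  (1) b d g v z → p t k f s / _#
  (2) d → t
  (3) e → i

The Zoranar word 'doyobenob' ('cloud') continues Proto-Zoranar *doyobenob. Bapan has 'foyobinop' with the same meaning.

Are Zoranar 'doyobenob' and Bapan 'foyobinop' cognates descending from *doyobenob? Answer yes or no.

Derive the expected Bapan reflex of *doyobenob:
Bapan: *doyobenob > doyobenop > toyobenop > toyobinop  (by final devoicing, unconditioned shift, vowel merger)
The regular Bapan reflex would be 'toyobinop', but the attested form is 'foyobinop'. The correspondence is irregular, so they are not cognates (the Bapan form has a different source).

no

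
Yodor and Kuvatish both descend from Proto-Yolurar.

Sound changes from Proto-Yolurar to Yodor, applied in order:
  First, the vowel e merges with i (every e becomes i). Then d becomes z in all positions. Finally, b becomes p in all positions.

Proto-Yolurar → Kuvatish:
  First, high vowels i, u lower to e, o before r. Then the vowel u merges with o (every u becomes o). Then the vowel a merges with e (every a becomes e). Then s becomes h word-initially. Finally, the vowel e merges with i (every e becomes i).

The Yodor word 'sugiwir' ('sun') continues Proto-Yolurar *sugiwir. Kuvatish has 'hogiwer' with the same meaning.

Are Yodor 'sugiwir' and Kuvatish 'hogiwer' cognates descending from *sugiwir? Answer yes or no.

no

Derive the expected Kuvatish reflex of *sugiwir:
Kuvatish: start from *sugiwir.
  rule 1 (pre-rhotic lowering): sugiwir → sugiwer
  rule 2 (vowel merger): sugiwer → sogiwer
  rule 3: no change — sogiwer
  rule 4 (debuccalisation): sogiwer → hogiwer
  rule 5 (vowel merger): hogiwer → hogiwir
  ⇒ Kuvatish hogiwir
The regular Kuvatish reflex would be 'hogiwir', but the attested form is 'hogiwer'. The correspondence is irregular, so they are not cognates (the Kuvatish form has a different source).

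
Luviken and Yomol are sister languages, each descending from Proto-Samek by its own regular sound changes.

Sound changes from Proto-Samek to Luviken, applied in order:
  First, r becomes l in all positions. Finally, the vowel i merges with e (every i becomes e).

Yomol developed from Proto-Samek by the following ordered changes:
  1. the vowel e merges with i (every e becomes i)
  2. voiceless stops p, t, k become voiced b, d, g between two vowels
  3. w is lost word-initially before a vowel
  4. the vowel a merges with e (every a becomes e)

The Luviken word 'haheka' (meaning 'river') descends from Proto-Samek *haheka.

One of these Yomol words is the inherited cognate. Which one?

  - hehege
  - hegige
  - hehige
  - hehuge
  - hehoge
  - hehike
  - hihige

Yomol: *haheka
  haheka → hahika   [vowel merger]
  hahika → hahiga   [intervocalic voicing]
  hahiga (rule 3 does not apply)
  hahiga → hehige   [vowel merger]
  giving Yomol hehige.
Among the options, 'hehige' alone shows every Yomol change applied in order.

hehige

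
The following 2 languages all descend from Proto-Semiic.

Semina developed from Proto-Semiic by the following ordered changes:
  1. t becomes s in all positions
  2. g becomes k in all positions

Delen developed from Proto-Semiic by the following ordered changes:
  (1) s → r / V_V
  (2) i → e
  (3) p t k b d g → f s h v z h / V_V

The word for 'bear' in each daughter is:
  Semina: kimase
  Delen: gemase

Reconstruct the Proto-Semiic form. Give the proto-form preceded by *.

Position 5: Semina has s, Delen has s. Taking the neighbouring segments as reconstructed: Semina s could go back to *t or *s; Delen s can only go back to *t — the one source consistent with every daughter is *t.
Position 1: Semina has k, Delen has g. Delen preserves g here (none of its changes turn any other segment into g), so the proto-segment is *g.
Position 2: Semina has i, Delen has e. Semina preserves i here (none of its changes turn any other segment into i), so the proto-segment is *i.
Continuing position by position gives *gimate; check it forward:
Semina: *gimate > gimase > kimase  (by unconditioned shift, unconditioned shift)
Delen: *gimate
  gimate (rule 1 does not apply)
  gimate → gemate   [vowel merger]
  gemate → gemase   [intervocalic lenition]
  giving Delen gemase.
*gimate is the unique common source.

*gimate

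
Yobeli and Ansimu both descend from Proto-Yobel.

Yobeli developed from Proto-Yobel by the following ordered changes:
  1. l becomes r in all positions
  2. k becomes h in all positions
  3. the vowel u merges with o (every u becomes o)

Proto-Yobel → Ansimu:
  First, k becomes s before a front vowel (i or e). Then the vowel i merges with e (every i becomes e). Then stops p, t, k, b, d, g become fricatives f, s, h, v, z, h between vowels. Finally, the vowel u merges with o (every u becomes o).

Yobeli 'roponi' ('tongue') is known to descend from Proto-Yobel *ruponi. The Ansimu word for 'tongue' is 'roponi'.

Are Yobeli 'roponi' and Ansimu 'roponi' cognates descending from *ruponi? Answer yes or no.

Derive the expected Ansimu reflex of *ruponi:
Ansimu: start from *ruponi.
  rule 1: no change — ruponi
  rule 2 (vowel merger): ruponi → rupone
  rule 3 (intervocalic lenition): rupone → rufone
  rule 4 (vowel merger): rufone → rofone
  ⇒ Ansimu rofone
The regular Ansimu reflex would be 'rofone', but the attested form is 'roponi'. The correspondence is irregular, so they are not cognates (the Ansimu form has a different source).

no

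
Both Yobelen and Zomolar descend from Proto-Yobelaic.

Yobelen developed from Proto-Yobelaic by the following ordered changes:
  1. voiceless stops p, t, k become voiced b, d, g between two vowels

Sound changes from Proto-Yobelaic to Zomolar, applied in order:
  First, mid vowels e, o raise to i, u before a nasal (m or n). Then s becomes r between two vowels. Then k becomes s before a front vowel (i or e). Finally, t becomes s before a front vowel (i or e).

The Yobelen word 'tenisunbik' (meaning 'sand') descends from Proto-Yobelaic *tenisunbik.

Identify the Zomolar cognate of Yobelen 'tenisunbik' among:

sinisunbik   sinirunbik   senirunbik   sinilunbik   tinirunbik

Zomolar: *tenisunbik
  tenisunbik → tinisunbik   [pre-nasal raising]
  tinisunbik → tinirunbik   [rhotacism]
  tinirunbik (rule 3 does not apply)
  tinirunbik → sinirunbik   [palatalisation]
  giving Zomolar sinirunbik.
The other candidates each miss or misapply at least one Zomolar change.

sinirunbik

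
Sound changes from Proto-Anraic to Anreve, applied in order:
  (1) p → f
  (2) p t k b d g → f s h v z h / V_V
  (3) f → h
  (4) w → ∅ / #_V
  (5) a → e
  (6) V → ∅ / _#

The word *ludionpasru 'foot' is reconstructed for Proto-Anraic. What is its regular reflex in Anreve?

luzionhesr

Anreve: *ludionpasru
  ludionpasru → ludionfasru   [unconditioned shift]
  ludionfasru → luzionfasru   [intervocalic lenition]
  luzionfasru → luzionhasru   [unconditioned shift]
  luzionhasru (rule 4 does not apply)
  luzionhasru → luzionhesru   [vowel merger]
  luzionhesru → luzionhesr   [apocope]
  giving Anreve luzionhesr.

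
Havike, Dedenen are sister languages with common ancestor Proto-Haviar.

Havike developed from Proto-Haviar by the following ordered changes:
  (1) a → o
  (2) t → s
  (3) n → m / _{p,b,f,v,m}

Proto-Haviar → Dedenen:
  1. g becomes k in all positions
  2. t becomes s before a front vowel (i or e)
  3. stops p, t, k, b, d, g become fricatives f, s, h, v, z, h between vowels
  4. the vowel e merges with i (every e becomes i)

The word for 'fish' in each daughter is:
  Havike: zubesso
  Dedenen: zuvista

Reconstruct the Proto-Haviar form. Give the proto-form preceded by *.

Position 6: Havike has s, Dedenen has t. Dedenen preserves t here (none of its changes turn any other segment into t), so the proto-segment is *t.
Position 4: Havike has e, Dedenen has i. Havike preserves e here (none of its changes turn any other segment into e), so the proto-segment is *e.
This points to *zubesta. Verify forward in each daughter:
Havike: start from *zubesta.
  rule 1 (vowel merger): zubesta → zubesto
  rule 2 (unconditioned shift): zubesto → zubesso
  rule 3: no change — zubesso
  ⇒ Havike zubesso
Dedenen: *zubesta
  zubesta (rule 1 does not apply)
  zubesta (rule 2 does not apply)
  zubesta → zuvesta   [intervocalic lenition]
  zuvesta → zuvista   [vowel merger]
  giving Dedenen zuvista.
*zubesta is the unique common source.

*zubesta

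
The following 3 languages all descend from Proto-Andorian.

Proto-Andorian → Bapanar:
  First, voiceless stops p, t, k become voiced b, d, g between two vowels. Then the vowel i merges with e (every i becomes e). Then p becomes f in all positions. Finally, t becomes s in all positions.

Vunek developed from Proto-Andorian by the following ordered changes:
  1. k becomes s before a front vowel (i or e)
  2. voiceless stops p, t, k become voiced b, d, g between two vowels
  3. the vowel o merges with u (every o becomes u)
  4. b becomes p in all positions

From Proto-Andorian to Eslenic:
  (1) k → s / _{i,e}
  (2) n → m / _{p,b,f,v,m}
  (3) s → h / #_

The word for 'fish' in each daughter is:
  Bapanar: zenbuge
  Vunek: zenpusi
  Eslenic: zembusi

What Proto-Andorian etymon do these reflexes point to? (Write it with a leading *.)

Position 6: Bapanar has g, Vunek has s, Eslenic has s. Taking the neighbouring segments as reconstructed: Bapanar g could go back to *k or *g; Vunek s could go back to *k or *s; Eslenic s could go back to *k or *s — the one source consistent with every daughter is *k.
Position 4: Bapanar has b, Vunek has p, Eslenic has b. Eslenic preserves b here (none of its changes turn any other segment into b), so the proto-segment is *b.
This points to *zenbuki. Verify forward in each daughter:
Bapanar: start from *zenbuki.
  rule 1 (intervocalic voicing): zenbuki → zenbugi
  rule 2 (vowel merger): zenbugi → zenbuge
  rule 3: no change — zenbuge
  rule 4: no change — zenbuge
  ⇒ Bapanar zenbuge
Vunek: start from *zenbuki.
  rule 1 (palatalisation): zenbuki → zenbusi
  rule 2: no change — zenbusi
  rule 3: no change — zenbusi
  rule 4 (unconditioned shift): zenbusi → zenpusi
  ⇒ Vunek zenpusi
Eslenic: *zenbuki
  zenbuki → zenbusi   [palatalisation]
  zenbusi → zembusi   [nasal place assimilation]
  zembusi (rule 3 does not apply)
  giving Eslenic zembusi.
*zenbuki is the unique common source.

*zenbuki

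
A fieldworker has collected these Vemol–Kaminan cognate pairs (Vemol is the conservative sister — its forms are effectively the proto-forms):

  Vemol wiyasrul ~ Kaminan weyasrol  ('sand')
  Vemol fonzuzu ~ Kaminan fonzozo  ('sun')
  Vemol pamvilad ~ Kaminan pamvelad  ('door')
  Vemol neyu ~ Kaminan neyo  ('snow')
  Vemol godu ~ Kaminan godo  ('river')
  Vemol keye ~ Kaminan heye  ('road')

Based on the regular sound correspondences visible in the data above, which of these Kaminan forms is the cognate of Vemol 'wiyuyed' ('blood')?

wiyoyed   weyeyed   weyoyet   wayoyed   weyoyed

weyoyed

wiyasrul ~ weyasrol, pamvilad ~ pamvelad — Vemol i corresponds to Kaminan e after a consonant, before a consonant other than r, m, n, p, b, f, v.
wiyasrul ~ weyasrol, fonzuzu ~ fonzozo — Vemol u corresponds to Kaminan o after a consonant, before a consonant other than r, m, n, p, b, f, v.
Applying these to Vemol 'wiyuyed':
  wiyuyed → weyuyed   (i→e after a consonant, before a consonant other than r, m, n, p, b, f, v)
  weyuyed → weyoyed   (u→o after a consonant, before a consonant other than r, m, n, p, b, f, v)
So the Kaminan cognate is 'weyoyed'.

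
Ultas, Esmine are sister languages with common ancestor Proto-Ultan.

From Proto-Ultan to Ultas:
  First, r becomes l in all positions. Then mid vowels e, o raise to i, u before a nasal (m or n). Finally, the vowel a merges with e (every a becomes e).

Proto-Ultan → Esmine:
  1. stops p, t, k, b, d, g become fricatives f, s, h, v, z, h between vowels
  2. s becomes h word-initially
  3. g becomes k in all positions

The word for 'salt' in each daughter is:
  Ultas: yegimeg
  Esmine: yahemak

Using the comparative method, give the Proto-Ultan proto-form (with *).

Position 2: Ultas has e, Esmine has a. Esmine preserves a here (none of its changes turn any other segment into a), so the proto-segment is *a.
Position 4: Ultas has i, Esmine has e. Esmine preserves e here (none of its changes turn any other segment into e), so the proto-segment is *e.
Verify the candidate proto-form against each daughter:
Ultas: start from *yagemag.
  rule 1: no change — yagemag
  rule 2 (pre-nasal raising): yagemag → yagimag
  rule 3 (vowel merger): yagimag → yegimeg
  ⇒ Ultas yegimeg
Esmine: *yagemag > yahemag > yahemak  (by intervocalic lenition, unconditioned shift)
No other proto-form is consistent with every reflex, so the reconstruction is *yagemag.

*yagemag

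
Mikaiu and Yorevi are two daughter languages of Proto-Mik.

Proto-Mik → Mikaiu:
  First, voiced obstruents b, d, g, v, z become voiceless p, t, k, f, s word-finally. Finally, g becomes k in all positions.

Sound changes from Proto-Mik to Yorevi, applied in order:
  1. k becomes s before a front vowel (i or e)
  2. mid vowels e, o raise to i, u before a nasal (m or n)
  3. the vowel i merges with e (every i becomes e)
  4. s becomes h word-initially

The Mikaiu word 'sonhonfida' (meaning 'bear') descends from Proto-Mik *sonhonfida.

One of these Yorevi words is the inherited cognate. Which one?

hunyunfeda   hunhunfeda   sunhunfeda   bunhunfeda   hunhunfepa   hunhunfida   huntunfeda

Yorevi: start from *sonhonfida.
  rule 1: no change — sonhonfida
  rule 2 (pre-nasal raising): sonhonfida → sunhunfida
  rule 3 (vowel merger): sunhunfida → sunhunfeda
  rule 4 (debuccalisation): sunhunfeda → hunhunfeda
  ⇒ Yorevi hunhunfeda

hunhunfeda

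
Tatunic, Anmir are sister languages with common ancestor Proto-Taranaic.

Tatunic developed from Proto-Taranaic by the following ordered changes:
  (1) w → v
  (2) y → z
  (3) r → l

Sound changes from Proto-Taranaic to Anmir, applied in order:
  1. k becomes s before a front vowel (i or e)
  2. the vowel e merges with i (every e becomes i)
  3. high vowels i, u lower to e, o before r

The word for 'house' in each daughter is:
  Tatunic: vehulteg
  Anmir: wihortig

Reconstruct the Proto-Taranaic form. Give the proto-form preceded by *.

*wehurteg

Position 5: Tatunic has l, Anmir has r. Anmir preserves r here (none of its changes turn any other segment into r), so the proto-segment is *r.
Position 4: Tatunic has u, Anmir has o. Tatunic preserves u here (none of its changes turn any other segment into u), so the proto-segment is *u.
Position 1: Tatunic has v, Anmir has w. Anmir preserves w here (none of its changes turn any other segment into w), so the proto-segment is *w.
Verify the candidate proto-form against each daughter:
Tatunic: *wehurteg > vehurteg > vehulteg  (by unconditioned shift, unconditioned shift)
Anmir: *wehurteg
  wehurteg (rule 1 does not apply)
  wehurteg → wihurtig   [vowel merger]
  wihurtig → wihortig   [pre-rhotic lowering]
  giving Anmir wihortig.
No other proto-form is consistent with every reflex, so the reconstruction is *wehurteg.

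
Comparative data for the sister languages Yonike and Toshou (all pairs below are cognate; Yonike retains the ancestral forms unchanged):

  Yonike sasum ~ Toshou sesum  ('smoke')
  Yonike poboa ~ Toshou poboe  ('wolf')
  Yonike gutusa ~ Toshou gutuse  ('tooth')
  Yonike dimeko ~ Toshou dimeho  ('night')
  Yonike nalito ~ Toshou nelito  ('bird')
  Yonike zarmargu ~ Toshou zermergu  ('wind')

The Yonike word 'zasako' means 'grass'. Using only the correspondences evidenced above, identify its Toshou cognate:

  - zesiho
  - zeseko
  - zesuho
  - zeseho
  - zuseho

sasum ~ sesum, nalito ~ nelito — Yonike a corresponds to Toshou e after a consonant, before a consonant other than r, m, n, p, b, f, v.
dimeko ~ dimeho — Yonike k corresponds to Toshou h between vowels (before a back vowel).
Applying these to Yonike 'zasako':
  zasako → zesako   (a→e after a consonant, before a consonant other than r, m, n, p, b, f, v)
  zesako → zeseko   (a→e after a consonant, before a consonant other than r, m, n, p, b, f, v)
  zeseko → zeseho   (k→h between vowels (before a back vowel))
So the Toshou cognate is 'zeseho'.

zeseho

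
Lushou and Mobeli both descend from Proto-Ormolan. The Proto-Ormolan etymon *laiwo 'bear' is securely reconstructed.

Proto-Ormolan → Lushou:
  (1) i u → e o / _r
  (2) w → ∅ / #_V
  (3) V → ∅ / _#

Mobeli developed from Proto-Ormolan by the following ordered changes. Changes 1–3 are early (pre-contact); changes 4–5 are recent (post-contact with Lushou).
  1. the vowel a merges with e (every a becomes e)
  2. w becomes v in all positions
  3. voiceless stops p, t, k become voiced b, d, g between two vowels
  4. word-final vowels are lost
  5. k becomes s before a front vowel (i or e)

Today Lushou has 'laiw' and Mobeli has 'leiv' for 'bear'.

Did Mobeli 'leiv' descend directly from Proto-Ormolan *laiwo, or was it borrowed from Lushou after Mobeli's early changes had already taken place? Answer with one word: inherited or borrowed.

inherited

If inherited, *laiwo would pass through all of Mobeli's changes:
Mobeli: *laiwo > leiwo > leivo > leiv  (by vowel merger, unconditioned shift, apocope)
If borrowed from Lushou 'laiw' after the early changes, it would undergo only the recent ones:
  rule 4 (apocope): no change (laiw)
  rule 5 (palatalisation): no change (laiw)
  ⇒ as a loan: laiw
Mobeli 'leiv' matches the inherited outcome exactly, so it is an inherited cognate, not a loan.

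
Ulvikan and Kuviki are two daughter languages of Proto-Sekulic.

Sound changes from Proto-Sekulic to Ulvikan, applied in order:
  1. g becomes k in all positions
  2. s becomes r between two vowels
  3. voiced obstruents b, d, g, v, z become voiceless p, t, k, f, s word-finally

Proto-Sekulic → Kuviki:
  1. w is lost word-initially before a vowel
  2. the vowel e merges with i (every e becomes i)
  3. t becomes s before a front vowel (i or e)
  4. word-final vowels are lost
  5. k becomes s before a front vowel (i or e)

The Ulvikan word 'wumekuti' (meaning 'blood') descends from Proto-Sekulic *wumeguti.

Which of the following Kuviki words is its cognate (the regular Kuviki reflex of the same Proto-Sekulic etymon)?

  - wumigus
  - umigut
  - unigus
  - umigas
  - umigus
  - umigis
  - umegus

umigus

Kuviki: *wumeguti
  wumeguti → umeguti   [glide loss]
  umeguti → umiguti   [vowel merger]
  umiguti → umigusi   [palatalisation]
  umigusi → umigus   [apocope]
  umigus (rule 5 does not apply)
  giving Kuviki umigus.
Only 'umigus' matches the regular Kuviki development of *wumeguti.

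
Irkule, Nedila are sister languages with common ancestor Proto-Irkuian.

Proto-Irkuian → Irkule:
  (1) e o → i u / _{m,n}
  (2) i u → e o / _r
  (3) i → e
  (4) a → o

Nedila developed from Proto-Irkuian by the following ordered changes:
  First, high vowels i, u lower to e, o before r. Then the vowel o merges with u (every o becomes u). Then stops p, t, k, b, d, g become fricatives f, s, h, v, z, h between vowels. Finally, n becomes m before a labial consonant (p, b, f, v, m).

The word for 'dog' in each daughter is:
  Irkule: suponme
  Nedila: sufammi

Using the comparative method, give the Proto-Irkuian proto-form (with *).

Position 3: Irkule has p, Nedila has f. Irkule preserves p here (none of its changes turn any other segment into p), so the proto-segment is *p.
Position 7: Irkule has e, Nedila has i. Nedila preserves i here (none of its changes turn any other segment into i), so the proto-segment is *i.
Verify the candidate proto-form against each daughter:
Irkule: start from *supanmi.
  rule 1: no change — supanmi
  rule 2: no change — supanmi
  rule 3 (vowel merger): supanmi → supanme
  rule 4 (vowel merger): supanme → suponme
  ⇒ Irkule suponme
Nedila: *supanmi
  supanmi (rule 1 does not apply)
  supanmi (rule 2 does not apply)
  supanmi → sufanmi   [intervocalic lenition]
  sufanmi → sufammi   [nasal place assimilation]
  giving Nedila sufammi.
No other proto-form is consistent with every reflex, so the reconstruction is *supanmi.

*supanmi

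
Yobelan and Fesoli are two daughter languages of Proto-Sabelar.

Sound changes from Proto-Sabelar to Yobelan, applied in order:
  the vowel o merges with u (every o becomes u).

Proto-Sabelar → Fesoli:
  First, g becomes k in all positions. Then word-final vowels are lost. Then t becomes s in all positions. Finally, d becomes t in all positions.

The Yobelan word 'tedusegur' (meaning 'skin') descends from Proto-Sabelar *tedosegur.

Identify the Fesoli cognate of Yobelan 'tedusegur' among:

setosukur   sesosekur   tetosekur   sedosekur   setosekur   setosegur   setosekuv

setosekur

Fesoli: *tedosegur > tedosekur > sedosekur > setosekur  (by unconditioned shift, unconditioned shift, unconditioned shift)
Among the options, 'setosekur' alone shows every Fesoli change applied in order.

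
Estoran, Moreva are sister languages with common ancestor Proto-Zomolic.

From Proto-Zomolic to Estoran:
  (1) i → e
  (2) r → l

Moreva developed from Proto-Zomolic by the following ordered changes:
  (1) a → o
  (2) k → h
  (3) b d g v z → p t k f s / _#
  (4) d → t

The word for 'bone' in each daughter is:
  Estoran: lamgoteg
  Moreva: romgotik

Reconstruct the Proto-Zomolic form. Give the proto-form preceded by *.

*ramgotig

Position 2: Estoran has a, Moreva has o. Estoran preserves a here (none of its changes turn any other segment into a), so the proto-segment is *a.
Position 1: Estoran has l, Moreva has r. Moreva preserves r here (none of its changes turn any other segment into r), so the proto-segment is *r.
Continuing position by position gives *ramgotig; check it forward:
Estoran: start from *ramgotig.
  rule 1 (vowel merger): ramgotig → ramgoteg
  rule 2 (unconditioned shift): ramgoteg → lamgoteg
  ⇒ Estoran lamgoteg
Moreva: *ramgotig
  ramgotig → romgotig   [vowel merger]
  romgotig (rule 2 does not apply)
  romgotig → romgotik   [final devoicing]
  romgotik (rule 4 does not apply)
  giving Moreva romgotik.
*ramgotig is the unique common source.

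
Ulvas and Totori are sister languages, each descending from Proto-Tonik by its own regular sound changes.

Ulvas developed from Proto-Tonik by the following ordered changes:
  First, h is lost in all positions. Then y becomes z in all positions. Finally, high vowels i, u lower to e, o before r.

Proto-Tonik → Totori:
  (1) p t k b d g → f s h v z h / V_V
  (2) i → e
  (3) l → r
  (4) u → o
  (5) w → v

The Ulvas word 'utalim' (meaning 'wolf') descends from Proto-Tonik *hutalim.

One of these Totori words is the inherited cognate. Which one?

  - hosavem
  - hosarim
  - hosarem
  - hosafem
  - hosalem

hosarem

Totori: *hutalim
  hutalim → husalim   [intervocalic lenition]
  husalim → husalem   [vowel merger]
  husalem → husarem   [unconditioned shift]
  husarem → hosarem   [vowel merger]
  hosarem (rule 5 does not apply)
  giving Totori hosarem.
Among the options, 'hosarem' alone shows every Totori change applied in order.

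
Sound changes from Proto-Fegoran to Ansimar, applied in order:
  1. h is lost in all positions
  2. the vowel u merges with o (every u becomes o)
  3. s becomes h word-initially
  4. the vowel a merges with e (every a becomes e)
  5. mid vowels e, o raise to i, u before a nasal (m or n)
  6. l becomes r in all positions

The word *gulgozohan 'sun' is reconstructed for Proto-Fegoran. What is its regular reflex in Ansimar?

Ansimar: *gulgozohan
  gulgozohan → gulgozoan   [h-loss]
  gulgozoan → golgozoan   [vowel merger]
  golgozoan (rule 3 does not apply)
  golgozoan → golgozoen   [vowel merger]
  golgozoen → golgozoin   [pre-nasal raising]
  golgozoin → gorgozoin   [unconditioned shift]
  giving Ansimar gorgozoin.

gorgozoin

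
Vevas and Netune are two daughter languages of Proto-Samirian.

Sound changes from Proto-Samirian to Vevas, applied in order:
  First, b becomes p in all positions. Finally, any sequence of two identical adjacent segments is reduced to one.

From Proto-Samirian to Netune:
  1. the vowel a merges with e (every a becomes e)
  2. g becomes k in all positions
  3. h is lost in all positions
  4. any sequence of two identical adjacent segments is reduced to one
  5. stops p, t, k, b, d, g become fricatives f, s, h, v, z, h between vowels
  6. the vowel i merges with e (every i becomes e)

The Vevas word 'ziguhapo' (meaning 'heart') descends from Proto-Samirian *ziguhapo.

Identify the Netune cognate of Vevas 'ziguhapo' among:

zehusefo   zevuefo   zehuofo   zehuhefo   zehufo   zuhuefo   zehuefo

zehuefo

Netune: start from *ziguhapo.
  rule 1 (vowel merger): ziguhapo → ziguhepo
  rule 2 (unconditioned shift): ziguhepo → zikuhepo
  rule 3 (h-loss): zikuhepo → zikuepo
  rule 4: no change — zikuepo
  rule 5 (intervocalic lenition): zikuepo → zihuefo
  rule 6 (vowel merger): zihuefo → zehuefo
  ⇒ Netune zehuefo
The other candidates each miss or misapply at least one Netune change.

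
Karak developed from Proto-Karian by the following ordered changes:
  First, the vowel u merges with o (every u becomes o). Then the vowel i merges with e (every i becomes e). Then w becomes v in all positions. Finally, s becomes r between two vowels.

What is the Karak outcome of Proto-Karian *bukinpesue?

bokenperoe

Karak: *bukinpesue > bokinpesoe > bokenpesoe > bokenperoe  (by vowel merger, vowel merger, rhotacism)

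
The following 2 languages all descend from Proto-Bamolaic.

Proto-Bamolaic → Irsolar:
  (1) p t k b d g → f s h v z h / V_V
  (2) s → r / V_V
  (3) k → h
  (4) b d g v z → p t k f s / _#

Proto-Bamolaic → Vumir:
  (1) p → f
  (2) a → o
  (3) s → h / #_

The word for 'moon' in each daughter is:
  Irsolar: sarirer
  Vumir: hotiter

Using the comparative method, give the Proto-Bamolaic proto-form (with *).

Position 5: Irsolar has r, Vumir has t. Vumir preserves t here (none of its changes turn any other segment into t), so the proto-segment is *t.
Position 2: Irsolar has a, Vumir has o. Irsolar preserves a here (none of its changes turn any other segment into a), so the proto-segment is *a.
Position 3: Irsolar has r, Vumir has t. Vumir preserves t here (none of its changes turn any other segment into t), so the proto-segment is *t.
Continuing position by position gives *satiter; check it forward:
Irsolar: *satiter > sasiser > sarirer  (by intervocalic lenition, rhotacism)
Vumir: start from *satiter.
  rule 1: no change — satiter
  rule 2 (vowel merger): satiter → sotiter
  rule 3 (debuccalisation): sotiter → hotiter
  ⇒ Vumir hotiter
No other proto-form is consistent with every reflex, so the reconstruction is *satiter.

*satiter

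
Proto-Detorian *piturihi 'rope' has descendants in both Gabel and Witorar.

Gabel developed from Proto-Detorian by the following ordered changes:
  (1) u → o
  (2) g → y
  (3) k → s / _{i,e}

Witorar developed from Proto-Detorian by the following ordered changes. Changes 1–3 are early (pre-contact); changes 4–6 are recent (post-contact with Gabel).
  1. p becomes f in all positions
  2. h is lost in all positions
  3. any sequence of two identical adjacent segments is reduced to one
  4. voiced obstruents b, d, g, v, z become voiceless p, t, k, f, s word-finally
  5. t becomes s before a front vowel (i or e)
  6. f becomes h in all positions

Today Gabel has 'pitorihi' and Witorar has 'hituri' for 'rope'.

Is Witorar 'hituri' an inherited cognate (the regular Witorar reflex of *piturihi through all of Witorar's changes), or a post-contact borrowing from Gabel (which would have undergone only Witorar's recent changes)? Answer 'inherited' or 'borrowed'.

inherited

If inherited, *piturihi would pass through all of Witorar's changes:
Witorar: *piturihi > fiturihi > fiturii > fituri > hituri  (by unconditioned shift, h-loss, degemination, unconditioned shift)
If borrowed from Gabel 'pitorihi' after the early changes, it would undergo only the recent ones:
  rule 4 (final devoicing): no change (pitorihi)
  rule 5 (palatalisation): no change (pitorihi)
  rule 6 (unconditioned shift): no change (pitorihi)
  ⇒ as a loan: pitorihi
Witorar 'hituri' matches the inherited outcome exactly, so it is an inherited cognate, not a loan.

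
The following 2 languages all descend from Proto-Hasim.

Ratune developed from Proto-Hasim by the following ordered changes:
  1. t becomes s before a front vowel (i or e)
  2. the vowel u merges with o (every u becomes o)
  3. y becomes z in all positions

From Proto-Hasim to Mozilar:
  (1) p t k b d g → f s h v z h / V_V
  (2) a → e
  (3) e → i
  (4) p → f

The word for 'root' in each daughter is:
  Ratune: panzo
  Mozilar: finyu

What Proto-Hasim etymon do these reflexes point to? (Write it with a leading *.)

Position 1: Ratune has p, Mozilar has f. Ratune preserves p here (none of its changes turn any other segment into p), so the proto-segment is *p.
Position 4: Ratune has z, Mozilar has y. Mozilar preserves y here (none of its changes turn any other segment into y), so the proto-segment is *y.
Position 5: Ratune has o, Mozilar has u. Mozilar preserves u here (none of its changes turn any other segment into u), so the proto-segment is *u.
Continuing position by position gives *panyu; check it forward:
Ratune: *panyu
  panyu (rule 1 does not apply)
  panyu → panyo   [vowel merger]
  panyo → panzo   [unconditioned shift]
  giving Ratune panzo.
Mozilar: *panyu > penyu > pinyu > finyu  (by vowel merger, vowel merger, unconditioned shift)
Only *panyu yields all of Ratune panzo, Mozilar finyu.

*panyu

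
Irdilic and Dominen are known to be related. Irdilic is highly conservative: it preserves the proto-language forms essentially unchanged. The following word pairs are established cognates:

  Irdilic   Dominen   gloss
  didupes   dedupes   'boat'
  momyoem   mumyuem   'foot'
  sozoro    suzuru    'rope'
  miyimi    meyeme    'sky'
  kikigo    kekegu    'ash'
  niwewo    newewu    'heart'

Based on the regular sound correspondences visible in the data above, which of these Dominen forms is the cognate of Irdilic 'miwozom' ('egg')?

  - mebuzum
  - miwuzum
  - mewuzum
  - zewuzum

didupes ~ dedupes, miyimi ~ meyeme — Irdilic i corresponds to Dominen e after a consonant, before a consonant other than r, m, n, p, b, f, v.
sozoro ~ suzuru — Irdilic o corresponds to Dominen u after a consonant, before a consonant other than r, m, n, p, b, f, v.
momyoem ~ mumyuem — Irdilic o corresponds to Dominen u after a consonant, before a nasal.
Applying these to Irdilic 'miwozom':
  miwozom → mewozom   (i→e after a consonant, before a consonant other than r, m, n, p, b, f, v)
  mewozom → mewuzom   (o→u after a consonant, before a consonant other than r, m, n, p, b, f, v)
  mewuzom → mewuzum   (o→u after a consonant, before a nasal)
So the Dominen cognate is 'mewuzum'.

mewuzum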